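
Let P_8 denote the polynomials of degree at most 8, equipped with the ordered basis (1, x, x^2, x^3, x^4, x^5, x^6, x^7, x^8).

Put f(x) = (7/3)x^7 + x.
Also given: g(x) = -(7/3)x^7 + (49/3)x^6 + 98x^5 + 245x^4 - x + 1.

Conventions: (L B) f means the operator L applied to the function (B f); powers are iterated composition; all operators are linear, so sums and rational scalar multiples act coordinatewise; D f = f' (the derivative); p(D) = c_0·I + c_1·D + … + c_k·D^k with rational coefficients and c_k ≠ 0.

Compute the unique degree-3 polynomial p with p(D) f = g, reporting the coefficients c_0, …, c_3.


D^0 f = (7/3)x^7 + x
D^1 f = (49/3)x^6 + 1
D^2 f = 98x^5
D^3 f = 490x^4
matching coefficients of g against c_0 f + c_1 Df + … from the top degree down determines the c_i
solution: c_0 = -1, c_1 = 1, c_2 = 1, c_3 = 1/2

p(D) = -I + D + D^2 + (1/2)·D^3, i.e. c_0 = -1, c_1 = 1, c_2 = 1, c_3 = 1/2


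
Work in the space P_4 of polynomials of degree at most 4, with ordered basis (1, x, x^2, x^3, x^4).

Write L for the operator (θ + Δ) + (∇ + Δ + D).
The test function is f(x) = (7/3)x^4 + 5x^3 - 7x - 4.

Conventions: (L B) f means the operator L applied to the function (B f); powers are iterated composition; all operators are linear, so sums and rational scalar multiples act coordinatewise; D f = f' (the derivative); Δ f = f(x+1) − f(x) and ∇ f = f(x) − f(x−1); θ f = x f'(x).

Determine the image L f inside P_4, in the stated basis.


the result is g(x) = (28/3)x^4 + (157/3)x^3 + 74x^2 + 36x - 32/3

θ f = (28/3)x^4 + 15x^3 - 7x
Δ f = (28/3)x^3 + 29x^2 + (73/3)x + 1/3
(θ + Δ) f = (28/3)x^4 + (73/3)x^3 + 29x^2 + (52/3)x + 1/3
∇ f = (28/3)x^3 + x^2 - (17/3)x - 13/3
Δ f = (28/3)x^3 + 29x^2 + (73/3)x + 1/3
D f = (28/3)x^3 + 15x^2 - 7
(∇ + Δ + D) f = 28x^3 + 45x^2 + (56/3)x - 11
((θ + Δ) + (∇ + Δ + D)) f = (28/3)x^4 + (157/3)x^3 + 74x^2 + 36x - 32/3


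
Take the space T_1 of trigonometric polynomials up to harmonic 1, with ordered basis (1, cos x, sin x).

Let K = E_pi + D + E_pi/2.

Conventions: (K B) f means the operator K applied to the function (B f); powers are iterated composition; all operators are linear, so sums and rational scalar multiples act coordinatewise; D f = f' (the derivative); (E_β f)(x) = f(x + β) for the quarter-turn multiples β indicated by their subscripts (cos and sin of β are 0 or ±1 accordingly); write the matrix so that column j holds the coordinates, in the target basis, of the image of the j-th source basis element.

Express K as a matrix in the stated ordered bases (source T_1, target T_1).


image of 1: 2
image of cos x: -cos x - 2sin x
image of sin x: 2cos x - sin x
each image's coordinates form column j of the matrix

the matrix is [[2, 0, 0]; [0, -1, 2]; [0, -2, -1]] (rows listed top to bottom)


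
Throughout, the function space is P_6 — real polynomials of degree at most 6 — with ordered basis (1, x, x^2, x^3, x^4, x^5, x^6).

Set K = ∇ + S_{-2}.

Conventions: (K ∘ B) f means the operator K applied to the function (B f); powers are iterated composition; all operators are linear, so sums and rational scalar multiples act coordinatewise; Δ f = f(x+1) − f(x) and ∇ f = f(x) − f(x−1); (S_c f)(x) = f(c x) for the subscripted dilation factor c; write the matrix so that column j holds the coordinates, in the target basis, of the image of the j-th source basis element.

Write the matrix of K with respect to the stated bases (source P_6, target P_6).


image of 1: 1
image of x: -2x + 1
image of x^2: 4x^2 + 2x - 1
image of x^3: -8x^3 + 3x^2 - 3x + 1
image of x^4: 16x^4 + 4x^3 - 6x^2 + 4x - 1
image of x^5: -32x^5 + 5x^4 - 10x^3 + 10x^2 - 5x + 1
image of x^6: 64x^6 + 6x^5 - 15x^4 + 20x^3 - 15x^2 + 6x - 1
each image's coordinates form column j of the matrix

the matrix is [[1, 1, -1, 1, -1, 1, -1]; [0, -2, 2, -3, 4, -5, 6]; [0, 0, 4, 3, -6, 10, -15]; [0, 0, 0, -8, 4, -10, 20]; [0, 0, 0, 0, 16, 5, -15]; [0, 0, 0, 0, 0, -32, 6]; [0, 0, 0, 0, 0, 0, 64]] (rows listed top to bottom)


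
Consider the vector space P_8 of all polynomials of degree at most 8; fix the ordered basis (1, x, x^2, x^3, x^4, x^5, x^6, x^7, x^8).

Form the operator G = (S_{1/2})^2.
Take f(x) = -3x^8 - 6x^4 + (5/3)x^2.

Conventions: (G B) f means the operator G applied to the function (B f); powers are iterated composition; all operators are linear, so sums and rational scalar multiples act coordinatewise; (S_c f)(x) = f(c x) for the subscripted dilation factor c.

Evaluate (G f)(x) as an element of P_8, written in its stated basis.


the result is g(x) = -(3/65536)x^8 - (3/128)x^4 + (5/48)x^2

S_{1/2} f = -(3/256)x^8 - (3/8)x^4 + (5/12)x^2
S_{1/2} S_{1/2} f = -(3/65536)x^8 - (3/128)x^4 + (5/48)x^2


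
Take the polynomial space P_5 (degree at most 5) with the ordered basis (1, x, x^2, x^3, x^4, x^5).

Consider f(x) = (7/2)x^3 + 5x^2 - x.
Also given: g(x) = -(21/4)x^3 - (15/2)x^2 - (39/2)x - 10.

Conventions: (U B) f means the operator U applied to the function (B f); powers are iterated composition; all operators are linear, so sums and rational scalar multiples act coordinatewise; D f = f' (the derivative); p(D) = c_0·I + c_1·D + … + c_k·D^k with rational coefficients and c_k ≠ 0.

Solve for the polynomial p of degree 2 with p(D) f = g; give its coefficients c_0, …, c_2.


p(D) = -(3/2)·I − D^2, i.e. c_0 = -3/2, c_1 = 0, c_2 = -1

D^0 f = (7/2)x^3 + 5x^2 - x
D^1 f = (21/2)x^2 + 10x - 1
D^2 f = 21x + 10
matching coefficients of g against c_0 f + c_1 Df + … from the top degree down determines the c_i
solution: c_0 = -3/2, c_1 = 0, c_2 = -1


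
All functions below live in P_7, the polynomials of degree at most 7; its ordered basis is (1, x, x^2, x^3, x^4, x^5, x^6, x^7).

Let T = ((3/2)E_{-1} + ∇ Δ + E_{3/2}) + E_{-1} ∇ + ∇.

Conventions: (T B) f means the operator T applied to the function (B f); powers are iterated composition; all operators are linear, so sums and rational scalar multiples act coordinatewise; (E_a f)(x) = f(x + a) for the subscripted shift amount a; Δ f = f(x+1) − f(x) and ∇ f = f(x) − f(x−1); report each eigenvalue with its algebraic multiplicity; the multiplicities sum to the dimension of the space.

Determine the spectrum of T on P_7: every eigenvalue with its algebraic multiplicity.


image of 1: 5/2
image of x: (5/2)x + 2
image of x^2: (5/2)x^2 + 4x + 7/4
image of x^3: (5/2)x^3 + 6x^2 + (21/4)x + 79/8
image of x^4: (5/2)x^4 + 8x^3 + (21/2)x^2 + (79/2)x - 119/16
image of x^5: (5/2)x^5 + 10x^4 + (35/2)x^3 + (395/4)x^2 - (595/16)x + 1219/32
image of x^6: (5/2)x^6 + 12x^5 + (105/4)x^4 + (395/2)x^3 - (1785/16)x^2 + (3657/16)x - 3143/64
image of x^7: (5/2)x^7 + 14x^6 + (147/4)x^5 + (2765/8)x^4 - (4165/16)x^3 + (25599/32)x^2 - (22001/64)x + 18379/128
the matrix is upper triangular; its diagonal is (5/2, 5/2, 5/2, 5/2, 5/2, 5/2, 5/2, 5/2)
for a triangular matrix the eigenvalues are the diagonal entries, with algebraic multiplicity their repetition count

λ = 5/2 (multiplicity 8)


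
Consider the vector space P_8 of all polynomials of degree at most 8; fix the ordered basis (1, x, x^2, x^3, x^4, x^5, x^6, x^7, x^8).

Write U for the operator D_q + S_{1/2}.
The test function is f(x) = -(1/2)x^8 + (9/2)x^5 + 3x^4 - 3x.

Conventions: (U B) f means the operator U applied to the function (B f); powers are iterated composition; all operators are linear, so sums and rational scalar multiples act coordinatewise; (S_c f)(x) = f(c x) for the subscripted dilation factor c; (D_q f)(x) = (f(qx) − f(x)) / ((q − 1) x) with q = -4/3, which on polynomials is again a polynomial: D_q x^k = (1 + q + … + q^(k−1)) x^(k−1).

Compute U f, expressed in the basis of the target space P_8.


the image equals g(x) = -(1/512)x^8 + (8425/4374)x^7 + (9/64)x^5 + (1475/144)x^4 - (25/9)x^3 - (3/2)x - 3

D_q f = (8425/4374)x^7 + (181/18)x^4 - (25/9)x^3 - 3
S_{1/2} f = -(1/512)x^8 + (9/64)x^5 + (3/16)x^4 - (3/2)x
(D_q + S_{1/2}) f = -(1/512)x^8 + (8425/4374)x^7 + (9/64)x^5 + (1475/144)x^4 - (25/9)x^3 - (3/2)x - 3


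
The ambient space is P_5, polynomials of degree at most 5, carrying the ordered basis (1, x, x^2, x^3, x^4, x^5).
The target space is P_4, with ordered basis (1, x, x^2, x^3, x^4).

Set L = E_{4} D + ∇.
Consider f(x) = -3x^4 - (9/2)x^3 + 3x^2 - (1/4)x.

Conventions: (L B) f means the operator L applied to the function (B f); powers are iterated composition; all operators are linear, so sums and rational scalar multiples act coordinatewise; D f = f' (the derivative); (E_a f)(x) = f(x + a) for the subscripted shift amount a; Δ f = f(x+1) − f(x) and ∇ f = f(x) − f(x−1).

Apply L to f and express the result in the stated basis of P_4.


g(x) = -24x^3 - 153x^2 - (1341/2)x - 965

D f = -12x^3 - (27/2)x^2 + 6x - 1/4
E_{4} D f = -12x^3 - (315/2)x^2 - 678x - 3841/4
∇ f = -12x^3 + (9/2)x^2 + (15/2)x - 19/4
(E_{4} D + ∇) f = -24x^3 - 153x^2 - (1341/2)x - 965


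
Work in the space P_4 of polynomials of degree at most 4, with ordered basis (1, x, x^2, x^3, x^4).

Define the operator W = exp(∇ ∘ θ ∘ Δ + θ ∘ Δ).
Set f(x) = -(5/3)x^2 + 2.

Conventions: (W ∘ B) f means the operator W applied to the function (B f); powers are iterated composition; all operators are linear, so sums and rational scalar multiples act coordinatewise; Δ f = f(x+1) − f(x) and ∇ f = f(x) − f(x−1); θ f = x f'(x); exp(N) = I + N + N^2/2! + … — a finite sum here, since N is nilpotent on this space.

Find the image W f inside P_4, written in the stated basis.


order-1 term: -(10/3)x - 10/3
the series for exp(∇ ∘ θ ∘ Δ + θ ∘ Δ) f terminates at order 1
exp(∇ ∘ θ ∘ Δ + θ ∘ Δ) f = -(5/3)x^2 - (10/3)x - 4/3

the result is g(x) = -(5/3)x^2 - (10/3)x - 4/3


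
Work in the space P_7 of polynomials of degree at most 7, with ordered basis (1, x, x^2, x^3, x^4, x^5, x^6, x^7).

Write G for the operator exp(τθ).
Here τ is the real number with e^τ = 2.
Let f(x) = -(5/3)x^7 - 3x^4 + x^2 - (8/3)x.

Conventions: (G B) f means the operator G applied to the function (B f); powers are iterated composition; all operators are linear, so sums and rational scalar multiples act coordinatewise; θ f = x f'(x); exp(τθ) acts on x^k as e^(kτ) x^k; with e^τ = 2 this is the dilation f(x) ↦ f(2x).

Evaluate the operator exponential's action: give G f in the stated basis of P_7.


the result is g(x) = -(640/3)x^7 - 48x^4 + 4x^2 - (16/3)x

exp(τθ) x^k = e^(kτ) x^k; with e^τ = 2 this sends x^k to 2^k x^k
x ↦ 2 x
x^2 ↦ 4 x^2
x^4 ↦ 16 x^4
x^7 ↦ 128 x^7
applying this coordinatewise to f: exp(τθ) f = -(640/3)x^7 - 48x^4 + 4x^2 - (16/3)x


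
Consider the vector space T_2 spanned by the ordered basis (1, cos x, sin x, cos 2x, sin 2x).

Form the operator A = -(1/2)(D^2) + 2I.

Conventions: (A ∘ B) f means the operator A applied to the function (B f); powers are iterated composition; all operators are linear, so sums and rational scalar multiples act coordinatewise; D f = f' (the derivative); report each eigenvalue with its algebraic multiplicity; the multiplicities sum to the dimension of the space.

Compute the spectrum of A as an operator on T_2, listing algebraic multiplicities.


image of 1: 2
image of cos x: (5/2)cos x
image of sin x: (5/2)sin x
image of cos 2x: 4cos 2x
image of sin 2x: 4sin 2x
the matrix is diagonal; its diagonal is (2, 5/2, 5/2, 4, 4)
for a triangular matrix the eigenvalues are the diagonal entries, with algebraic multiplicity their repetition count

λ = 2 (multiplicity 1), λ = 5/2 (multiplicity 2), λ = 4 (multiplicity 2)


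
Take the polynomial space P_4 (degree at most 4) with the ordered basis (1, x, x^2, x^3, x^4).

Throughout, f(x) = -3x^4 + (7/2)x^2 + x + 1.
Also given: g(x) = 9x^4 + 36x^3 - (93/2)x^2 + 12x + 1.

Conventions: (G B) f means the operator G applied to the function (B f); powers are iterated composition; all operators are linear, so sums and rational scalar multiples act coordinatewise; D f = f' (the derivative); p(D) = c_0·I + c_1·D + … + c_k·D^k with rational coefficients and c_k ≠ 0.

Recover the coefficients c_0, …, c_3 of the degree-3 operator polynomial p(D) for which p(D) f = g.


D^0 f = -3x^4 + (7/2)x^2 + x + 1
D^1 f = -12x^3 + 7x + 1
D^2 f = -36x^2 + 7
D^3 f = -72x
matching coefficients of g against c_0 f + c_1 Df + … from the top degree down determines the c_i
solution: c_0 = -3, c_1 = -3, c_2 = 1, c_3 = -1/2

p(D) = -3·I − 3·D + D^2 − (1/2)·D^3, i.e. c_0 = -3, c_1 = -3, c_2 = 1, c_3 = -1/2


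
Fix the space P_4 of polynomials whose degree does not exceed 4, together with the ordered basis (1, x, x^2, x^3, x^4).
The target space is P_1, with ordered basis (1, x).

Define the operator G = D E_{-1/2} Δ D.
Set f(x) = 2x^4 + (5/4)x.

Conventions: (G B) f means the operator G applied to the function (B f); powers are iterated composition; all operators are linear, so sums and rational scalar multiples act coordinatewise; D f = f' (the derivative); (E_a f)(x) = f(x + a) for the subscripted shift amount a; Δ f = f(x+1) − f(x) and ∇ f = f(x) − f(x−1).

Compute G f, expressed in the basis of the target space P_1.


g(x) = 48x

D f = 8x^3 + 5/4
Δ D f = 24x^2 + 24x + 8
E_{-1/2} Δ D f = 24x^2 + 2
D (E_{-1/2} Δ D) f = 48x


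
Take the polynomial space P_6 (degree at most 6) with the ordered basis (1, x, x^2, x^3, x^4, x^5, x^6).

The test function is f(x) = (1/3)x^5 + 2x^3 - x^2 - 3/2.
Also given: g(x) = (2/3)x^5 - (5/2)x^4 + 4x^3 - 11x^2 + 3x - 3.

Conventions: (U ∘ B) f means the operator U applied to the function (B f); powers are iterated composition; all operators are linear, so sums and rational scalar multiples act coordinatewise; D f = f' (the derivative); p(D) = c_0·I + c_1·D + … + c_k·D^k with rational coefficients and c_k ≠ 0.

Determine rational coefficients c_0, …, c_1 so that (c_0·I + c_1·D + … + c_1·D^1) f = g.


D^0 f = (1/3)x^5 + 2x^3 - x^2 - 3/2
D^1 f = (5/3)x^4 + 6x^2 - 2x
matching coefficients of g against c_0 f + c_1 Df + … from the top degree down determines the c_i
solution: c_0 = 2, c_1 = -3/2

c_0 = 2, c_1 = -3/2


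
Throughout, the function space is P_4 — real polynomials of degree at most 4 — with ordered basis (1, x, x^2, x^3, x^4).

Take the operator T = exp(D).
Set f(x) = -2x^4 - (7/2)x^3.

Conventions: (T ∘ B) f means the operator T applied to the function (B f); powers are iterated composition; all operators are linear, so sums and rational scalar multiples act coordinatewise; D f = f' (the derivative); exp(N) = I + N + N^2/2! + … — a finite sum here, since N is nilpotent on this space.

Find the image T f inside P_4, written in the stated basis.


the result is g(x) = -2x^4 - (23/2)x^3 - (45/2)x^2 - (37/2)x - 11/2

order-1 term: -8x^3 - (21/2)x^2
order-2 term: -12x^2 - (21/2)x
order-3 term: -8x - 7/2
order-4 term: -2
the series for exp(D) f terminates at order 4
exp(D) f = -2x^4 - (23/2)x^3 - (45/2)x^2 - (37/2)x - 11/2


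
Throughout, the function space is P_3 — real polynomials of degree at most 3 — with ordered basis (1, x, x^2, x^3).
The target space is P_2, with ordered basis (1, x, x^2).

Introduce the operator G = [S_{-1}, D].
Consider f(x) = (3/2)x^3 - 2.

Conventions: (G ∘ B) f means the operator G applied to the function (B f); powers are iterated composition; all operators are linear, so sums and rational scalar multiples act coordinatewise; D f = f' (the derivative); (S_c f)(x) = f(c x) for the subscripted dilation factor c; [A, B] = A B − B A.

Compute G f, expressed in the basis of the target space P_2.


the image equals g(x) = 9x^2

D f = (9/2)x^2
S_{-1} D f = (9/2)x^2
S_{-1} f = -(3/2)x^3 - 2
D S_{-1} f = -(9/2)x^2
[S_{-1}, D] f = 9x^2


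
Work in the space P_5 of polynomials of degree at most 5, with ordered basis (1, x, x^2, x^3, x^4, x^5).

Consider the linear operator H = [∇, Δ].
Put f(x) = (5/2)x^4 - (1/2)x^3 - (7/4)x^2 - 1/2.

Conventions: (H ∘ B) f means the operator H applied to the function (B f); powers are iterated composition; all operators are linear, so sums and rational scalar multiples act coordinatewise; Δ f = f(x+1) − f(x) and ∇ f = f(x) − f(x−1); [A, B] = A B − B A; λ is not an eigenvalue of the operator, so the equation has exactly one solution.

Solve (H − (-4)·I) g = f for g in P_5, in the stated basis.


g(x) = (5/8)x^4 - (1/8)x^3 - (7/16)x^2 - 1/8

write g with unknown coordinates in the stated basis and equate coefficients in (H − (-4)·I) g = f
solving from the highest basis element down gives g = (5/8)x^4 - (1/8)x^3 - (7/16)x^2 - 1/8
check: H g = 0
so H g − (-4)·g = (5/2)x^4 - (1/2)x^3 - (7/4)x^2 - 1/2 = f ✓


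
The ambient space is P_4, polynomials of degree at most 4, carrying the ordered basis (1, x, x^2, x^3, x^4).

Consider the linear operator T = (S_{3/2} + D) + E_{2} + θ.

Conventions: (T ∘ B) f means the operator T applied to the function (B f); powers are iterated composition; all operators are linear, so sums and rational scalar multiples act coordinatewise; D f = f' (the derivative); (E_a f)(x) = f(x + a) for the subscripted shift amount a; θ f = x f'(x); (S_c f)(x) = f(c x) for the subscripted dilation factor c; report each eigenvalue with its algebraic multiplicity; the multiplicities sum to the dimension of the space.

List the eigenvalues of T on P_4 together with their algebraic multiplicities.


λ = 2 (multiplicity 1), λ = 7/2 (multiplicity 1), λ = 21/4 (multiplicity 1), λ = 59/8 (multiplicity 1), λ = 161/16 (multiplicity 1)

image of 1: 2
image of x: (7/2)x + 3
image of x^2: (21/4)x^2 + 6x + 4
image of x^3: (59/8)x^3 + 9x^2 + 12x + 8
image of x^4: (161/16)x^4 + 12x^3 + 24x^2 + 32x + 16
the matrix is upper triangular; its diagonal is (2, 7/2, 21/4, 59/8, 161/16)
for a triangular matrix the eigenvalues are the diagonal entries, with algebraic multiplicity their repetition count


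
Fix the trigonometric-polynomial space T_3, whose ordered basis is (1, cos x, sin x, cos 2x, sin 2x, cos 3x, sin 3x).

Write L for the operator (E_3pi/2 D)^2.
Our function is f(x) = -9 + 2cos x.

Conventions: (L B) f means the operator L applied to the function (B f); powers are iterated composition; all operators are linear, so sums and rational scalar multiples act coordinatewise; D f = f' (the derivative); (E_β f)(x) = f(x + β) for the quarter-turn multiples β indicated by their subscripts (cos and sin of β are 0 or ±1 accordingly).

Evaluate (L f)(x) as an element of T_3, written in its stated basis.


D f = -2sin x
E_3pi/2 D f = 2cos x
D (E_3pi/2 D) f = -2sin x
E_3pi/2 D (E_3pi/2 D) f = 2cos x

g(x) = 2cos x


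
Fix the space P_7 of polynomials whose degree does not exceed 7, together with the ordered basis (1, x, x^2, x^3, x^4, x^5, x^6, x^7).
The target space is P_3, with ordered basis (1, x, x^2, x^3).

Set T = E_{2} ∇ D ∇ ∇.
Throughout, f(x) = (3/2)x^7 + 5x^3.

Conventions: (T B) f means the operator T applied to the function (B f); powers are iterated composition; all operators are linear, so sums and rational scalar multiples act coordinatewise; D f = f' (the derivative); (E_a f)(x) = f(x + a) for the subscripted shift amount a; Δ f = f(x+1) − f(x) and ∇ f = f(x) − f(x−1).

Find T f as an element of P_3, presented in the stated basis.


g(x) = 1260x^3 + 1890x^2 + 1890x + 630

∇ f = (21/2)x^6 - (63/2)x^5 + (105/2)x^4 - (105/2)x^3 + (93/2)x^2 - (51/2)x + 13/2
∇ ∇ f = 63x^5 - 315x^4 + 735x^3 - 945x^2 + 681x - 219
D (∇ ∇) f = 315x^4 - 1260x^3 + 2205x^2 - 1890x + 681
∇ D (∇ ∇) f = 1260x^3 - 5670x^2 + 9450x - 5670
E_{2} (∇ D) (∇ ∇) f = 1260x^3 + 1890x^2 + 1890x + 630


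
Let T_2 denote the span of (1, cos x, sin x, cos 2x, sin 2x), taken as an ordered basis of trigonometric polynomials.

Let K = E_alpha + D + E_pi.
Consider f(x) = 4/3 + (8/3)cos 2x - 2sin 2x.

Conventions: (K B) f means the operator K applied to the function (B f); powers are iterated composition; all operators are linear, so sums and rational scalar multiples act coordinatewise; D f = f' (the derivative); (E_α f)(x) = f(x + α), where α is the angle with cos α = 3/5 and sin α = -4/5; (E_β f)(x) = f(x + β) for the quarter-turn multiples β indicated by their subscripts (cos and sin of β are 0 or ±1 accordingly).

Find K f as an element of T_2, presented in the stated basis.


E_alpha f = 4/3 + (88/75)cos 2x + (78/25)sin 2x
D f = -4cos 2x - (16/3)sin 2x
E_pi f = 4/3 + (8/3)cos 2x - 2sin 2x
(E_alpha + D + E_pi) f = 8/3 - (4/25)cos 2x - (316/75)sin 2x

the image equals g(x) = 8/3 - (4/25)cos 2x - (316/75)sin 2x


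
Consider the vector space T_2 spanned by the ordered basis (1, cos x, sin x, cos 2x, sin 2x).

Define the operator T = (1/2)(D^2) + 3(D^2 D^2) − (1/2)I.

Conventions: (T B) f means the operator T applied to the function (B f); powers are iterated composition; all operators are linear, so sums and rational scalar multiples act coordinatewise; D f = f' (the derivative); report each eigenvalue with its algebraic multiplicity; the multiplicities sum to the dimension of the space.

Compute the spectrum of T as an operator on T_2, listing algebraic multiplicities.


λ = -1/2 (multiplicity 1), λ = 2 (multiplicity 2), λ = 91/2 (multiplicity 2)

image of 1: -1/2
image of cos x: 2cos x
image of sin x: 2sin x
image of cos 2x: (91/2)cos 2x
image of sin 2x: (91/2)sin 2x
the matrix is diagonal; its diagonal is (-1/2, 2, 2, 91/2, 91/2)
for a triangular matrix the eigenvalues are the diagonal entries, with algebraic multiplicity their repetition count


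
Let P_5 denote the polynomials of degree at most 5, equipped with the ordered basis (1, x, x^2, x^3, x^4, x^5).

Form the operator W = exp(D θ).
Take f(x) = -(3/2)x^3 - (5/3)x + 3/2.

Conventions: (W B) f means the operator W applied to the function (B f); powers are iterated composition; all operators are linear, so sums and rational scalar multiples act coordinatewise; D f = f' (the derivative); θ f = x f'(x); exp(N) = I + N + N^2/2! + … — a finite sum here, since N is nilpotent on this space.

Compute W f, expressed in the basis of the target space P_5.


the image equals g(x) = -(3/2)x^3 - (27/2)x^2 - (86/3)x - 55/6

order-1 term: -(27/2)x^2 - 5/3
order-2 term: -27x
order-3 term: -9
the series for exp(D θ) f terminates at order 3
exp(D θ) f = -(3/2)x^3 - (27/2)x^2 - (86/3)x - 55/6


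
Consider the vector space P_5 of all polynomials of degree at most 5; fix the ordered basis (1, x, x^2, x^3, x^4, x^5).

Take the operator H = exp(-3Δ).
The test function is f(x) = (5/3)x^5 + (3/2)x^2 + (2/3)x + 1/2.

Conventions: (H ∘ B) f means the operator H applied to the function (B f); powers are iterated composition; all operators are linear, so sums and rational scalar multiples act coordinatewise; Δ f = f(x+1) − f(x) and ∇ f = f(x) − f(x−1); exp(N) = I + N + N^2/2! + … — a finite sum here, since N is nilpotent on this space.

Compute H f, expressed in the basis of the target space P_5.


order-1 term: -25x^4 - 50x^3 - 50x^2 - 34x - 23/2
order-2 term: 150x^3 + 450x^2 + 525x + 477/2
order-3 term: -450x^2 - 1350x - 1125
order-4 term: 675x + 1350
order-5 term: -405
the series for exp(-3Δ) f terminates at order 5
exp(-3Δ) f = (5/3)x^5 - 25x^4 + 100x^3 - (97/2)x^2 - (550/3)x + 95/2

the result is g(x) = (5/3)x^5 - 25x^4 + 100x^3 - (97/2)x^2 - (550/3)x + 95/2


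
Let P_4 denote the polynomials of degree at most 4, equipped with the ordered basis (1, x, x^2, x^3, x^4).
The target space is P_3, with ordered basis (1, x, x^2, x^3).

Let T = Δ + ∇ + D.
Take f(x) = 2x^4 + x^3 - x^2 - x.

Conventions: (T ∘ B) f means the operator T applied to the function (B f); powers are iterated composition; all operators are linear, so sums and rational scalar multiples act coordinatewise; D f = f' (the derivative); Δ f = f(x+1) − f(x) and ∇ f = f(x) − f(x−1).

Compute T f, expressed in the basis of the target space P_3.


g(x) = 24x^3 + 9x^2 + 10x - 1

Δ f = 8x^3 + 15x^2 + 9x + 1
∇ f = 8x^3 - 9x^2 + 3x - 1
D f = 8x^3 + 3x^2 - 2x - 1
(Δ + ∇ + D) f = 24x^3 + 9x^2 + 10x - 1


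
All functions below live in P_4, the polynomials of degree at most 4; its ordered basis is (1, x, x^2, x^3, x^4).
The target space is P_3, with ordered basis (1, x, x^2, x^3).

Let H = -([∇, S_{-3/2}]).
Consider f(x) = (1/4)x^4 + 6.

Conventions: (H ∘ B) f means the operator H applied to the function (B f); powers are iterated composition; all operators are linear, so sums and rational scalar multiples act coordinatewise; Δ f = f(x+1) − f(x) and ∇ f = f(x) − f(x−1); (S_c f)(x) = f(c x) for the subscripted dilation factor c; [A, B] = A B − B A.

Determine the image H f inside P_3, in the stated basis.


the image equals g(x) = -(135/16)x^3 + (135/32)x^2 - (105/16)x + 65/64

S_{-3/2} f = (81/64)x^4 + 6
∇ S_{-3/2} f = (81/16)x^3 - (243/32)x^2 + (81/16)x - 81/64
∇ f = x^3 - (3/2)x^2 + x - 1/4
S_{-3/2} ∇ f = -(27/8)x^3 - (27/8)x^2 - (3/2)x - 1/4
[∇, S_{-3/2}] f = (135/16)x^3 - (135/32)x^2 + (105/16)x - 65/64
(-([∇, S_{-3/2}])) f = -(135/16)x^3 + (135/32)x^2 - (105/16)x + 65/64


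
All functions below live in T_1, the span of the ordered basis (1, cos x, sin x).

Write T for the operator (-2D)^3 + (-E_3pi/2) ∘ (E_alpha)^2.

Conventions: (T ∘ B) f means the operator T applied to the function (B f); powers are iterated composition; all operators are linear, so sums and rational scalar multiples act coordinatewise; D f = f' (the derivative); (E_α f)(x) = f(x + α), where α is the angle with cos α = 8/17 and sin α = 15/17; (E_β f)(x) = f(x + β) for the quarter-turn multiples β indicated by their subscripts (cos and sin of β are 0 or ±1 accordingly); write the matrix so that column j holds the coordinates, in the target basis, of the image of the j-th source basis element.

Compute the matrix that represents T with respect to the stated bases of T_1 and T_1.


the matrix is [[-1, 0, 0]; [0, -240/289, 2151/289]; [0, -2151/289, -240/289]] (rows listed top to bottom)

image of 1: -1
image of cos x: -(240/289)cos x - (2151/289)sin x
image of sin x: (2151/289)cos x - (240/289)sin x
each image's coordinates form column j of the matrix


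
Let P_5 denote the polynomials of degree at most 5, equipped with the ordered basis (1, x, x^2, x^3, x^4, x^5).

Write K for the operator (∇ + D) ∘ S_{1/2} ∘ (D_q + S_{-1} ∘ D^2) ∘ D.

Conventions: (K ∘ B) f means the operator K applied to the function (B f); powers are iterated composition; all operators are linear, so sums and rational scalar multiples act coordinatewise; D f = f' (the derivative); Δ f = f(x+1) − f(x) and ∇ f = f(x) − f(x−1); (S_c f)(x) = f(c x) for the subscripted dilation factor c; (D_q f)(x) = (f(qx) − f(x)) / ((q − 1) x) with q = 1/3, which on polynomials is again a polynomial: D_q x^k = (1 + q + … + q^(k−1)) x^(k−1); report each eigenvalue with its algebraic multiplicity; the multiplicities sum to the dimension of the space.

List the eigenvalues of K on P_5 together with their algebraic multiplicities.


image of 1: 0
image of x: 0
image of x^2: 0
image of x^3: 4
image of x^4: (52/9)x - 229/9
image of x^5: (50/9)x^2 + (515/9)x - 380/27
the matrix is upper triangular; its diagonal is (0, 0, 0, 0, 0, 0)
for a triangular matrix the eigenvalues are the diagonal entries, with algebraic multiplicity their repetition count

λ = 0 (multiplicity 6)


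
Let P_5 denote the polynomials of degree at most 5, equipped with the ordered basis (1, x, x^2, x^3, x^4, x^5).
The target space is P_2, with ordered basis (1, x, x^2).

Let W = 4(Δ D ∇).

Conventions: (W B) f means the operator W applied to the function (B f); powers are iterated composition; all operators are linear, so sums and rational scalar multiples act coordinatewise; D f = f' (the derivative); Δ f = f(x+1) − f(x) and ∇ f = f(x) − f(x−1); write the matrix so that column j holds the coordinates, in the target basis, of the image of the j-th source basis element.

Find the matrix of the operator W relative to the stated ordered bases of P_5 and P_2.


image of 1: 0
image of x: 0
image of x^2: 0
image of x^3: 24
image of x^4: 96x
image of x^5: 240x^2 + 40
each image's coordinates form column j of the matrix

the matrix is [[0, 0, 0, 24, 0, 40]; [0, 0, 0, 0, 96, 0]; [0, 0, 0, 0, 0, 240]] (rows listed top to bottom)


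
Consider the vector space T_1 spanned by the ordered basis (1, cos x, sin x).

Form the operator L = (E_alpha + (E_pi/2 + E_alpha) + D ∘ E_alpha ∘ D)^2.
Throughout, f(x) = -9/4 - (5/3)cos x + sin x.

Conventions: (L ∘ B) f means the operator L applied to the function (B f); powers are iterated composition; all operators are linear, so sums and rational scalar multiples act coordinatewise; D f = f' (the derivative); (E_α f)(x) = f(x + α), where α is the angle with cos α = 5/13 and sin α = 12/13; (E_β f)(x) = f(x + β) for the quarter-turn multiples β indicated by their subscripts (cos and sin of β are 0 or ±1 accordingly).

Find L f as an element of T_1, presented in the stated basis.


E_alpha f = -9/4 + (11/39)cos x + (25/13)sin x
E_pi/2 f = -9/4 + cos x + (5/3)sin x
E_alpha f = -9/4 + (11/39)cos x + (25/13)sin x
(E_pi/2 + E_alpha) f = -9/2 + (50/39)cos x + (140/39)sin x
D f = cos x + (5/3)sin x
E_alpha D f = (25/13)cos x - (11/39)sin x
D E_alpha D f = -(11/39)cos x - (25/13)sin x
(E_alpha + (E_pi/2 + E_alpha) + D ∘ E_alpha ∘ D) f = -27/4 + (50/39)cos x + (140/39)sin x
E_alpha (E_alpha + (E_pi/2 + E_alpha) + D ∘ E_alpha ∘ D) f = -27/4 + (1930/507)cos x + (100/507)sin x
E_pi/2 (E_alpha + (E_pi/2 + E_alpha) + D ∘ E_alpha ∘ D) f = -27/4 + (140/39)cos x - (50/39)sin x
E_alpha (E_alpha + (E_pi/2 + E_alpha) + D ∘ E_alpha ∘ D) f = -27/4 + (1930/507)cos x + (100/507)sin x
(E_pi/2 + E_alpha) (E_alpha + (E_pi/2 + E_alpha) + D ∘ E_alpha ∘ D) f = -27/2 + (1250/169)cos x - (550/507)sin x
D (E_alpha + (E_pi/2 + E_alpha) + D ∘ E_alpha ∘ D) f = (140/39)cos x - (50/39)sin x
E_alpha D (E_alpha + (E_pi/2 + E_alpha) + D ∘ E_alpha ∘ D) f = (100/507)cos x - (1930/507)sin x
D E_alpha D (E_alpha + (E_pi/2 + E_alpha) + D ∘ E_alpha ∘ D) f = -(1930/507)cos x - (100/507)sin x
(E_alpha + (E_pi/2 + E_alpha) + D ∘ E_alpha ∘ D) (E_alpha + (E_pi/2 + E_alpha) + D ∘ E_alpha ∘ D) f = -81/4 + (1250/169)cos x - (550/507)sin x

the result is g(x) = -81/4 + (1250/169)cos x - (550/507)sin x


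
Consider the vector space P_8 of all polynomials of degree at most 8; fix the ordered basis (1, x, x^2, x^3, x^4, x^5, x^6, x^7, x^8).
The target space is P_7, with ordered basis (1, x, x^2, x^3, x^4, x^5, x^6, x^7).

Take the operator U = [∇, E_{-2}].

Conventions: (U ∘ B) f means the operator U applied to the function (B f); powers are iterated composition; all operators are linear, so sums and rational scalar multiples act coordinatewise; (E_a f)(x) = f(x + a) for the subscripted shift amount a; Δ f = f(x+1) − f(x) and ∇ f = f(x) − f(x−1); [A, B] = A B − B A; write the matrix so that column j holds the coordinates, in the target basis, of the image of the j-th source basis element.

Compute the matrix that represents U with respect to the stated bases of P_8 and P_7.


the matrix is [[0, 0, 0, 0, 0, 0, 0, 0, 0]; [0, 0, 0, 0, 0, 0, 0, 0, 0]; [0, 0, 0, 0, 0, 0, 0, 0, 0]; [0, 0, 0, 0, 0, 0, 0, 0, 0]; [0, 0, 0, 0, 0, 0, 0, 0, 0]; [0, 0, 0, 0, 0, 0, 0, 0, 0]; [0, 0, 0, 0, 0, 0, 0, 0, 0]; [0, 0, 0, 0, 0, 0, 0, 0, 0]] (rows listed top to bottom)

image of 1: 0
image of x: 0
image of x^2: 0
image of x^3: 0
image of x^4: 0
image of x^5: 0
image of x^6: 0
image of x^7: 0
image of x^8: 0
each image's coordinates form column j of the matrix


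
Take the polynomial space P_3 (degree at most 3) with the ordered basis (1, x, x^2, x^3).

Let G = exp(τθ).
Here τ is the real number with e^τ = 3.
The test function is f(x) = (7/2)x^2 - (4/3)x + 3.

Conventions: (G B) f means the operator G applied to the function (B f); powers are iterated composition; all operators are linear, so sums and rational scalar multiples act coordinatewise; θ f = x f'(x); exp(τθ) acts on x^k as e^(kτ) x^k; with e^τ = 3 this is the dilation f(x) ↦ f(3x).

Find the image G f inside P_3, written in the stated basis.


g(x) = (63/2)x^2 - 4x + 3

exp(τθ) x^k = e^(kτ) x^k; with e^τ = 3 this sends x^k to 3^k x^k
x ↦ 3 x
x^2 ↦ 9 x^2
applying this coordinatewise to f: exp(τθ) f = (63/2)x^2 - 4x + 3


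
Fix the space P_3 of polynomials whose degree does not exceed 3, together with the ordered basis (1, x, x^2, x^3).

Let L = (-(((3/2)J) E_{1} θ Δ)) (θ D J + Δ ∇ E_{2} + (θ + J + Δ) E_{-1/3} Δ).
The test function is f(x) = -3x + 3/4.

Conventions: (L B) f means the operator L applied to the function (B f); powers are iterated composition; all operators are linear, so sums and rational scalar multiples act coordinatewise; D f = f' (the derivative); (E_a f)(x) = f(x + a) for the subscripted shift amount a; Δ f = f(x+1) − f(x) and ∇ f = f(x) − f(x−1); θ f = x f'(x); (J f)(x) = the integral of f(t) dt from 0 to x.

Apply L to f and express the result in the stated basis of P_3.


J f = -(3/2)x^2 + (3/4)x
D J f = -3x + 3/4
θ D J f = -3x
E_{2} f = -3x - 21/4
∇ E_{2} f = -3
Δ ∇ E_{2} f = 0
Δ f = -3
E_{-1/3} Δ f = -3
θ (E_{-1/3} Δ) f = 0
J (E_{-1/3} Δ) f = -3x
Δ (E_{-1/3} Δ) f = 0
(θ + J + Δ) (E_{-1/3} Δ) f = -3x
(θ D J + Δ ∇ E_{2} + (θ + J + Δ) E_{-1/3} Δ) f = -6x
Δ (θ D J + Δ ∇ E_{2} + (θ + J + Δ) E_{-1/3} Δ) f = -6
θ Δ (θ D J + Δ ∇ E_{2} + (θ + J + Δ) E_{-1/3} Δ) f = 0
E_{1} (θ Δ) (θ D J + Δ ∇ E_{2} + (θ + J + Δ) E_{-1/3} Δ) f = 0
J E_{1} (θ Δ) (θ D J + Δ ∇ E_{2} + (θ + J + Δ) E_{-1/3} Δ) f = 0
((3/2)J) E_{1} (θ Δ) (θ D J + Δ ∇ E_{2} + (θ + J + Δ) E_{-1/3} Δ) f = 0
(-(((3/2)J) E_{1} θ Δ)) (θ D J + Δ ∇ E_{2} + (θ + J + Δ) E_{-1/3} Δ) f = 0

g(x) = 0


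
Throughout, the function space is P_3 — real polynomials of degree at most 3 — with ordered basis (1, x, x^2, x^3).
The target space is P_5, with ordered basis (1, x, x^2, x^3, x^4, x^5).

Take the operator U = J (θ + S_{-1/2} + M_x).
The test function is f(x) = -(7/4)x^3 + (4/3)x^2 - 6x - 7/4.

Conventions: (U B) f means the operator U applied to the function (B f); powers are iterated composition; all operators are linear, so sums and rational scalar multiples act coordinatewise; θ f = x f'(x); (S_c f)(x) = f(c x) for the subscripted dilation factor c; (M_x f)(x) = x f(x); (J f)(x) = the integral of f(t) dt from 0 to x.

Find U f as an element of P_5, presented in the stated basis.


the image equals g(x) = -(7/20)x^5 - (355/384)x^4 - x^3 - (19/8)x^2 - (7/4)x

θ f = -(21/4)x^3 + (8/3)x^2 - 6x
S_{-1/2} f = (7/32)x^3 + (1/3)x^2 + 3x - 7/4
M_x f = -(7/4)x^4 + (4/3)x^3 - 6x^2 - (7/4)x
(θ + S_{-1/2} + M_x) f = -(7/4)x^4 - (355/96)x^3 - 3x^2 - (19/4)x - 7/4
J (θ + S_{-1/2} + M_x) f = -(7/20)x^5 - (355/384)x^4 - x^3 - (19/8)x^2 - (7/4)x


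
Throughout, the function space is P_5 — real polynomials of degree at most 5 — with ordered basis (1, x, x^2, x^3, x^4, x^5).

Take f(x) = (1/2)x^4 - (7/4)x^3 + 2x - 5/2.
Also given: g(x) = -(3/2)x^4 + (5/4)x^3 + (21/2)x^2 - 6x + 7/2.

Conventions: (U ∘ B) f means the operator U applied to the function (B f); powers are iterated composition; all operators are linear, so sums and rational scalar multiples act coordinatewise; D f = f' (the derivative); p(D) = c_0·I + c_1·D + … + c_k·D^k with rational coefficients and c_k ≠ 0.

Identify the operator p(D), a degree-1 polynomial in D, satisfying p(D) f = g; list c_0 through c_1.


c_0 = -3, c_1 = -2

D^0 f = (1/2)x^4 - (7/4)x^3 + 2x - 5/2
D^1 f = 2x^3 - (21/4)x^2 + 2
matching coefficients of g against c_0 f + c_1 Df + … from the top degree down determines the c_i
solution: c_0 = -3, c_1 = -2


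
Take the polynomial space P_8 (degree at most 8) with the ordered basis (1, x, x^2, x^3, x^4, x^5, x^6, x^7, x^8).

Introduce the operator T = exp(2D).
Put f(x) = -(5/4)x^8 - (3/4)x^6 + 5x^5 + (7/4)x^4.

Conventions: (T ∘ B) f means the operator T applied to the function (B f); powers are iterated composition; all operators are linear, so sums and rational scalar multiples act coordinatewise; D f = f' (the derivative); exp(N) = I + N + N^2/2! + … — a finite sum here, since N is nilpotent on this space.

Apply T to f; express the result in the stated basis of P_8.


the result is g(x) = -(5/4)x^8 - 20x^7 - (563/4)x^6 - 564x^5 - (5573/4)x^4 - 2146x^3 - 1978x^2 - 968x - 180

order-1 term: -20x^7 - 9x^5 + 50x^4 + 14x^3
order-2 term: -140x^6 - 45x^4 + 200x^3 + 42x^2
order-3 term: -560x^5 - 120x^3 + 400x^2 + 56x
order-4 term: -1400x^4 - 180x^2 + 400x + 28
order-5 term: -2240x^3 - 144x + 160
order-6 term: -2240x^2 - 48
order-7 term: -1280x
order-8 term: -320
the series for exp(2D) f terminates at order 8
exp(2D) f = -(5/4)x^8 - 20x^7 - (563/4)x^6 - 564x^5 - (5573/4)x^4 - 2146x^3 - 1978x^2 - 968x - 180


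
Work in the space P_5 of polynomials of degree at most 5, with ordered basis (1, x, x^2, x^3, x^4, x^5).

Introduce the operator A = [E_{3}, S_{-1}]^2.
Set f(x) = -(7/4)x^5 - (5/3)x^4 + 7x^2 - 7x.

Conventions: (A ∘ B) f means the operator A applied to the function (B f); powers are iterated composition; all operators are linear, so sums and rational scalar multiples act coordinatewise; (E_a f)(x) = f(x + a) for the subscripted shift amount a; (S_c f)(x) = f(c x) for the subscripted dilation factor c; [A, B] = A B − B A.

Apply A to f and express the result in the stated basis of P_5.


S_{-1} f = (7/4)x^5 - (5/3)x^4 + 7x^2 + 7x
E_{3} S_{-1} f = (7/4)x^5 + (295/12)x^4 + (275/2)x^3 + (779/2)x^2 + (2311/4)x + 1497/4
E_{3} f = -(7/4)x^5 - (335/12)x^4 - (355/2)x^3 - (1111/2)x^2 - (3415/4)x - 2073/4
S_{-1} E_{3} f = (7/4)x^5 - (335/12)x^4 + (355/2)x^3 - (1111/2)x^2 + (3415/4)x - 2073/4
[E_{3}, S_{-1}] f = (105/2)x^4 - 40x^3 + 945x^2 - 276x + 1785/2
S_{-1} [E_{3}, S_{-1}] f = (105/2)x^4 + 40x^3 + 945x^2 + 276x + 1785/2
E_{3} S_{-1} [E_{3}, S_{-1}] f = (105/2)x^4 + 670x^3 + 4140x^2 + 12696x + 15558
E_{3} [E_{3}, S_{-1}] f = (105/2)x^4 + 590x^3 + 3420x^2 + 9984x + 11742
S_{-1} E_{3} [E_{3}, S_{-1}] f = (105/2)x^4 - 590x^3 + 3420x^2 - 9984x + 11742
[E_{3}, S_{-1}] [E_{3}, S_{-1}] f = 1260x^3 + 720x^2 + 22680x + 3816

the image equals g(x) = 1260x^3 + 720x^2 + 22680x + 3816


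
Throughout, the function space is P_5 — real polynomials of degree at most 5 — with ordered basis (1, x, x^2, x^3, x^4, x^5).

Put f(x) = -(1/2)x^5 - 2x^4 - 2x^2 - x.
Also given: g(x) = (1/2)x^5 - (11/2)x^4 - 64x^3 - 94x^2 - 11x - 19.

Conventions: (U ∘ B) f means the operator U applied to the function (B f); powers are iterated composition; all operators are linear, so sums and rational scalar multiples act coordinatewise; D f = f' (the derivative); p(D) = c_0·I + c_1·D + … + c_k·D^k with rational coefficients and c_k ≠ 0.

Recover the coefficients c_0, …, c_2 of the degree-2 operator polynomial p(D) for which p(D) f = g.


D^0 f = -(1/2)x^5 - 2x^4 - 2x^2 - x
D^1 f = -(5/2)x^4 - 8x^3 - 4x - 1
D^2 f = -10x^3 - 24x^2 - 4
matching coefficients of g against c_0 f + c_1 Df + … from the top degree down determines the c_i
solution: c_0 = -1, c_1 = 3, c_2 = 4

p(D) = -I + 3·D + 4·D^2, i.e. c_0 = -1, c_1 = 3, c_2 = 4


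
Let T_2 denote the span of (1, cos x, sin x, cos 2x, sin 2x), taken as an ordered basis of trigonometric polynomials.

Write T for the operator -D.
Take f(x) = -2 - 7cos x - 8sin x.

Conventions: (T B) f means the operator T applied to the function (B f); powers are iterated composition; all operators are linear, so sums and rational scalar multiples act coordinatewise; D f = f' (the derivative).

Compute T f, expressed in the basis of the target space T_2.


the result is g(x) = 8cos x - 7sin x

D f = -8cos x + 7sin x
(-D) f = 8cos x - 7sin x


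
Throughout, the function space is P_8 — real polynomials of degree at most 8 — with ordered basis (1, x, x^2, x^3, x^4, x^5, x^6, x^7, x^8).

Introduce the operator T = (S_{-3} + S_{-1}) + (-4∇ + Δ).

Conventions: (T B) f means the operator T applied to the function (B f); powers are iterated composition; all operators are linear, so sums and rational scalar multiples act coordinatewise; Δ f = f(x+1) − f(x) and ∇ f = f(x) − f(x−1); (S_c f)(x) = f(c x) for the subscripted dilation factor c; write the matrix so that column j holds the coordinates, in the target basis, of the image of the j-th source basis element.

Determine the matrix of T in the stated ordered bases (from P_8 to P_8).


the matrix is [[2, -3, 5, -3, 5, -3, 5, -3, 5]; [0, -4, -6, 15, -12, 25, -18, 35, -24]; [0, 0, 10, -9, 30, -30, 75, -63, 140]; [0, 0, 0, -28, -12, 50, -60, 175, -168]; [0, 0, 0, 0, 82, -15, 75, -105, 350]; [0, 0, 0, 0, 0, -244, -18, 105, -168]; [0, 0, 0, 0, 0, 0, 730, -21, 140]; [0, 0, 0, 0, 0, 0, 0, -2188, -24]; [0, 0, 0, 0, 0, 0, 0, 0, 6562]] (rows listed top to bottom)

image of 1: 2
image of x: -4x - 3
image of x^2: 10x^2 - 6x + 5
image of x^3: -28x^3 - 9x^2 + 15x - 3
image of x^4: 82x^4 - 12x^3 + 30x^2 - 12x + 5
image of x^5: -244x^5 - 15x^4 + 50x^3 - 30x^2 + 25x - 3
image of x^6: 730x^6 - 18x^5 + 75x^4 - 60x^3 + 75x^2 - 18x + 5
image of x^7: -2188x^7 - 21x^6 + 105x^5 - 105x^4 + 175x^3 - 63x^2 + 35x - 3
image of x^8: 6562x^8 - 24x^7 + 140x^6 - 168x^5 + 350x^4 - 168x^3 + 140x^2 - 24x + 5
each image's coordinates form column j of the matrix
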